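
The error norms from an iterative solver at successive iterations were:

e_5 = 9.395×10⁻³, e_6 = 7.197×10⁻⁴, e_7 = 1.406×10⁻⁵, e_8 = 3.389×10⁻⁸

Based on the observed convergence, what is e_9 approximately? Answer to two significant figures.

3.3e-12

First estimate the order: p ≈ ln(e_8/e_7) / ln(e_7/e_6) = ln(3.389×10⁻⁸/1.406×10⁻⁵)/ln(1.406×10⁻⁵/7.197×10⁻⁴) = ln(0.00241038)/ln(0.0195359) ≈ 1.5317.
Then e_9 ≈ e_8·(e_8/e_7)^p = 3.389×10⁻⁸·(0.00241038)^1.5317 = 3.389×10⁻⁸·9.77553e-05 ≈ 3.313e-12.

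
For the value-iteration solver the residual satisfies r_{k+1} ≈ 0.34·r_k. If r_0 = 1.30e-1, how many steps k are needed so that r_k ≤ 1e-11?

After k steps, r_k ≈ 1.30e-1·0.34^k.
Need 0.34^k ≤ 1e-11/1.30e-1 = 7.69231e-11.
k ≥ ln(7.69231e-11)/ln(0.34) = -23.2882/-1.07881 = 21.587.
Smallest integer k = 22.

22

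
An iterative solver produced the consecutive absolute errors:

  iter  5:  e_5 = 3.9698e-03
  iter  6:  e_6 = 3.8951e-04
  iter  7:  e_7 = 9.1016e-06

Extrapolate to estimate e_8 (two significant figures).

First estimate the order: p ≈ ln(e_7/e_6) / ln(e_6/e_5) = ln(9.1016e-06/3.8951e-04)/ln(3.8951e-04/3.9698e-03) = ln(0.0233668)/ln(0.0981183) ≈ 1.6181.
Then e_8 ≈ e_7·(e_7/e_6)^p = 9.1016e-06·(0.0233668)^1.6181 = 9.1016e-06·0.00229208 ≈ 2.086e-08.

2.1e-8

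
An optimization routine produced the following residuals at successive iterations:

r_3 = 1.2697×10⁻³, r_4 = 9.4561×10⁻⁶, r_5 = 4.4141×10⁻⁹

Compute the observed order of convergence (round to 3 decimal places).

p ≈ ln(r_5/r_4) / ln(r_4/r_3)
  = ln(4.4141×10⁻⁹/9.4561×10⁻⁶) / ln(9.4561×10⁻⁶/1.2697×10⁻³)
  = ln(0.000466799) / ln(0.00744751)
  = -7.669612 / -4.899876 ≈ 1.565267

1.565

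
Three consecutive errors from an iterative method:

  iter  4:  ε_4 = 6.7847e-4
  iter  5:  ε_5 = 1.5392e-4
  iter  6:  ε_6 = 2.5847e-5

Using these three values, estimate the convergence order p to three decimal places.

p ≈ ln(ε_6/ε_5) / ln(ε_5/ε_4)
  = ln(2.5847e-5/1.5392e-4) / ln(1.5392e-4/6.7847e-4)
  = ln(0.167925) / ln(0.226863)
  = -1.784238 / -1.483409 ≈ 1.202796

1.203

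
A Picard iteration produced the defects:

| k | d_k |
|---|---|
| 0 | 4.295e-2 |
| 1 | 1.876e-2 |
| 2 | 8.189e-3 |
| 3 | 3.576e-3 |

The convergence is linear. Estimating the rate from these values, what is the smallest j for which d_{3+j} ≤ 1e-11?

Rate ρ ≈ d_3/d_2 = 3.576e-3/8.189e-3 = 0.4367.
After j more steps, d_{3+j} ≈ 3.576e-3·ρ^j; need ρ^j ≤ 1e-11/3.576e-3 = 2.79642e-09.
j ≥ ln(2.79642e-09)/ln(0.4367) = -19.6949/-0.82851 = 23.771.
So 24 more iterations are needed.

24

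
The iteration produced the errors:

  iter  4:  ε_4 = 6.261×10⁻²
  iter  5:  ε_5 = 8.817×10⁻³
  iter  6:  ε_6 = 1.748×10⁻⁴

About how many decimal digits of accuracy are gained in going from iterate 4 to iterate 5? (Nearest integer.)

1

Digits gained ≈ log₁₀(ε_4/ε_5) = log₁₀(6.261×10⁻²/8.817×10⁻³) = log₁₀(7.10105) ≈ 0.851.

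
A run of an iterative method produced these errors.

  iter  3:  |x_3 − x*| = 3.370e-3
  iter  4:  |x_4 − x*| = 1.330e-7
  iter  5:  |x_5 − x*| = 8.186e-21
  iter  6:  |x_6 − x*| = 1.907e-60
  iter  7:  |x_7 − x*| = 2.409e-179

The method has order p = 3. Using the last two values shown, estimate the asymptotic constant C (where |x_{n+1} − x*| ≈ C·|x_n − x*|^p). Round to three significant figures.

3.47

C ≈ |x_7 − x*| / |x_6 − x*|^3
  = 2.409e-179 / (1.907e-60)^3
  = 2.409e-179 / 6.93509e-180 ≈ 3.4736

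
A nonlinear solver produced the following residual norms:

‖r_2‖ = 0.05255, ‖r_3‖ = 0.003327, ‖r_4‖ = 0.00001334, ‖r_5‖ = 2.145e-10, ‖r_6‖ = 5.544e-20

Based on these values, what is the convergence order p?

Consecutive ratios: ‖r_6‖/‖r_5‖ = 5.544e-20/2.145e-10 = 2.58462e-10, ‖r_5‖/‖r_4‖ = 2.145e-10/0.00001334 = 1.60795e-05.
p ≈ ln(2.58462e-10)/ln(1.60795e-05) = -22.0763/-11.0380 ≈ 2.00.
So the convergence is quadratic (order 2).

2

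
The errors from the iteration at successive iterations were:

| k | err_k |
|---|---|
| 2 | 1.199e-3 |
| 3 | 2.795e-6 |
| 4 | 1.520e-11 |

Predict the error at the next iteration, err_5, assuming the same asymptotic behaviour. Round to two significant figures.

First estimate the order: p ≈ ln(err_4/err_3) / ln(err_3/err_2) = ln(1.520e-11/2.795e-6)/ln(2.795e-6/1.199e-3) = ln(5.43828e-06)/ln(0.00233111) ≈ 1.9999.
Then err_5 ≈ err_4·(err_4/err_3)^p = 1.520e-11·(5.43828e-06)^1.9999 = 1.520e-11·2.96108e-11 ≈ 4.501e-22.

4.5e-22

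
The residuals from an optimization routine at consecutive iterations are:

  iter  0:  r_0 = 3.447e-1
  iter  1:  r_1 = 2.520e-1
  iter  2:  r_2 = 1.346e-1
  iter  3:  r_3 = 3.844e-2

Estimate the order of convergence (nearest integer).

Consecutive ratios: r_3/r_2 = 3.844e-2/1.346e-1 = 0.285587, r_2/r_1 = 1.346e-1/2.520e-1 = 0.534127.
p ≈ ln(0.285587)/ln(0.534127) = -1.2532/-0.6271 ≈ 2.00.
So the convergence is quadratic (order 2).

2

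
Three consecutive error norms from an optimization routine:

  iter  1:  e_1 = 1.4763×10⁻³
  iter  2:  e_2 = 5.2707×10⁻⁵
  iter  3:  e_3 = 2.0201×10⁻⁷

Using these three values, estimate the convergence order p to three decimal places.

p ≈ ln(e_3/e_2) / ln(e_2/e_1)
  = ln(2.0201×10⁻⁷/5.2707×10⁻⁵) / ln(5.2707×10⁻⁵/1.4763×10⁻³)
  = ln(0.0038327) / ln(0.0357021)
  = -5.564186 / -3.332546 ≈ 1.669650

1.670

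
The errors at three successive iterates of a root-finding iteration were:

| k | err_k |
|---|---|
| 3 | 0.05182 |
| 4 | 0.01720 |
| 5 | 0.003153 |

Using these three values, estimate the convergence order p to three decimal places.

p ≈ ln(err_5/err_4) / ln(err_4/err_3)
  = ln(0.003153/0.01720) / ln(0.01720/0.05182)
  = ln(0.183314) / ln(0.331918)
  = -1.696555 / -1.102867 ≈ 1.538313

1.538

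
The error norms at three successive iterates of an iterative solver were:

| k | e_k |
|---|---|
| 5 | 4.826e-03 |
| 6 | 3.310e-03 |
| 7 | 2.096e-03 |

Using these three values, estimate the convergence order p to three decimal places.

1.212

p ≈ ln(e_7/e_6) / ln(e_6/e_5)
  = ln(2.096e-03/3.310e-03) / ln(3.310e-03/4.826e-03)
  = ln(0.633233) / ln(0.685868)
  = -0.456917 / -0.377070 ≈ 1.211756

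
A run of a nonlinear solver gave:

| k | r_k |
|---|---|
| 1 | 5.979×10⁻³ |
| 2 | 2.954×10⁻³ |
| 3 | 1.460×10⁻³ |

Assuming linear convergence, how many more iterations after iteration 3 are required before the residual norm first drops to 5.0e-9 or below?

18

Rate ρ ≈ r_3/r_2 = 1.460×10⁻³/2.954×10⁻³ = 0.4942.
After j more steps, r_{3+j} ≈ 1.460×10⁻³·ρ^j; need ρ^j ≤ 5.0e-9/1.460×10⁻³ = 3.42466e-06.
j ≥ ln(3.42466e-06)/ln(0.4942) = -12.5845/-0.70481 = 17.855.
So 18 more iterations are needed.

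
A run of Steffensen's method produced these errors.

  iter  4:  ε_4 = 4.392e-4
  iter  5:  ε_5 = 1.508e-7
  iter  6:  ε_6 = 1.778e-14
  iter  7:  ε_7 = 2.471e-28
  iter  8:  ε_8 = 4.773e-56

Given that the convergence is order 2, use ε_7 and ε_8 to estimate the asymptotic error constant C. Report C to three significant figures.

0.782

C ≈ ε_8 / ε_7^2
  = 4.773e-56 / (2.471e-28)^2
  = 4.773e-56 / 6.10584e-56 ≈ 0.78171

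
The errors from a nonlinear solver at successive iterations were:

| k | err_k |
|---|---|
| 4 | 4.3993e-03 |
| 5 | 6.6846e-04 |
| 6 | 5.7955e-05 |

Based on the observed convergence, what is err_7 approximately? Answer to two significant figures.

First estimate the order: p ≈ ln(err_6/err_5) / ln(err_5/err_4) = ln(5.7955e-05/6.6846e-04)/ln(6.6846e-04/4.3993e-03) = ln(0.0866993)/ln(0.151947) ≈ 1.2978.
Then err_7 ≈ err_6·(err_6/err_5)^p = 5.7955e-05·(0.0866993)^1.2978 = 5.7955e-05·0.0418559 ≈ 2.426e-06.

2.4e-6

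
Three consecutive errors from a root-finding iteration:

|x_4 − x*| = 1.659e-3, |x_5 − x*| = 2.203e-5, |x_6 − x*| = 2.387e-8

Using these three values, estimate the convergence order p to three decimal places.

1.580

p ≈ ln(|x_6 − x*|/|x_5 − x*|) / ln(|x_5 − x*|/|x_4 − x*|)
  = ln(2.387e-8/2.203e-5) / ln(2.203e-5/1.659e-3)
  = ln(0.00108352) / ln(0.0132791)
  = -6.827540 / -4.321564 ≈ 1.579877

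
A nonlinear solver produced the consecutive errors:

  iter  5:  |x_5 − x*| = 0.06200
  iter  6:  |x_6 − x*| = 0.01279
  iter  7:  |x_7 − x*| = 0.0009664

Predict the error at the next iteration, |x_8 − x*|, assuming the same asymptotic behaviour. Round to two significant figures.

1.4e-5

First estimate the order: p ≈ ln(|x_7 − x*|/|x_6 − x*|) / ln(|x_6 − x*|/|x_5 − x*|) = ln(0.0009664/0.01279)/ln(0.01279/0.06200) = ln(0.075559)/ln(0.20629) ≈ 1.6363.
Then |x_8 − x*| ≈ |x_7 − x*|·(|x_7 − x*|/|x_6 − x*|)^p = 0.0009664·(0.075559)^1.6363 = 0.0009664·0.0146063 ≈ 1.412e-05.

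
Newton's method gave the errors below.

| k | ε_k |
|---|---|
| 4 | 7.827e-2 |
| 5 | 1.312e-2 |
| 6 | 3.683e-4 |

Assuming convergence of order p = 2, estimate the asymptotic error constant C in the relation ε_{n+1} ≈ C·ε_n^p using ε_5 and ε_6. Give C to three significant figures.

2.14

C ≈ ε_6 / ε_5^2
  = 3.683e-4 / (1.312e-2)^2
  = 3.683e-4 / 0.000172134 ≈ 2.1396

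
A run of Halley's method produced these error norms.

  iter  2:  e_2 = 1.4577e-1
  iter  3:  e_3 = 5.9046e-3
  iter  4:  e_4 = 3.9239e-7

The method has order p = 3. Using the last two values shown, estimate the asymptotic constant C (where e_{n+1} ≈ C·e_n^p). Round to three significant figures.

C ≈ e_4 / e_3^3
  = 3.9239e-7 / (5.9046e-3)^3
  = 3.9239e-7 / 2.0586e-07 ≈ 1.9061

1.91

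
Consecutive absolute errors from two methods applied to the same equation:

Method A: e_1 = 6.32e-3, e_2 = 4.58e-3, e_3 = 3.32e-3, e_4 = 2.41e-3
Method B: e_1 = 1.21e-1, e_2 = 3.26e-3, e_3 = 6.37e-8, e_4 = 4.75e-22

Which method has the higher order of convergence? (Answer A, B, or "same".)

B

Method A: p ≈ ln(2.41e-3/3.32e-3)/ln(3.32e-3/4.58e-3) ≈ 1.00.
Method B: p ≈ ln(4.75e-22/6.37e-8)/ln(6.37e-8/3.26e-3) ≈ 3.00.
Method B has the higher order (≈3.0 vs ≈1.0).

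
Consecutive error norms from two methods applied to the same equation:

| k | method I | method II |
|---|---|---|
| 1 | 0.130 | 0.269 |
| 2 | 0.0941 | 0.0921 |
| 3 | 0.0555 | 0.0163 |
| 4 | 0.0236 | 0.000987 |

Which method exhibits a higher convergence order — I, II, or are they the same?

same

Method I: p ≈ ln(0.0236/0.0555)/ln(0.0555/0.0941) ≈ 1.62.
Method II: p ≈ ln(0.000987/0.0163)/ln(0.0163/0.0921) ≈ 1.62.
Both orders ≈ 1.6 — effectively the same.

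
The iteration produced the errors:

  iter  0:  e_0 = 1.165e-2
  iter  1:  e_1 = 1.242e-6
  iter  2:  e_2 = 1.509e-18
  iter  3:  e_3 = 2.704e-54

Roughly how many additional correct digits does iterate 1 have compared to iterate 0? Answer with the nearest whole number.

4

Digits gained ≈ log₁₀(e_0/e_1) = log₁₀(1.165e-2/1.242e-6) = log₁₀(9380.03) ≈ 3.972.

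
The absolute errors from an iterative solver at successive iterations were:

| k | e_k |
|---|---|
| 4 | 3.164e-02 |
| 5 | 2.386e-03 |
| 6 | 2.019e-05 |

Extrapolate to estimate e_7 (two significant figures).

First estimate the order: p ≈ ln(e_6/e_5) / ln(e_5/e_4) = ln(2.019e-05/2.386e-03)/ln(2.386e-03/3.164e-02) = ln(0.00846186)/ln(0.0754109) ≈ 1.8462.
Then e_7 ≈ e_6·(e_6/e_5)^p = 2.019e-05·(0.00846186)^1.8462 = 2.019e-05·0.000149172 ≈ 3.012e-09.

3.0e-9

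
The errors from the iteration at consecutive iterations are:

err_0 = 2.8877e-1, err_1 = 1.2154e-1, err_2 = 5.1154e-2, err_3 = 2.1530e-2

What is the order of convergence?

1

Consecutive ratios: err_3/err_2 = 2.1530e-2/5.1154e-2 = 0.420886, err_2/err_1 = 5.1154e-2/1.2154e-1 = 0.420882.
p ≈ ln(0.420886)/ln(0.420882) = -0.8654/-0.8654 ≈ 1.00.
So the convergence is linear (order 1).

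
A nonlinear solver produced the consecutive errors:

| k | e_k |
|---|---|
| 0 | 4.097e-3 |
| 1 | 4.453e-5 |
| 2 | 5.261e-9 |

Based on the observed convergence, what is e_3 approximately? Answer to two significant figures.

7.3e-17

First estimate the order: p ≈ ln(e_2/e_1) / ln(e_1/e_0) = ln(5.261e-9/4.453e-5)/ln(4.453e-5/4.097e-3) = ln(0.000118145)/ln(0.0108689) ≈ 2.0000.
Then e_3 ≈ e_2·(e_2/e_1)^p = 5.261e-9·(0.000118145)^2.0000 = 5.261e-9·1.39582e-08 ≈ 7.343e-17.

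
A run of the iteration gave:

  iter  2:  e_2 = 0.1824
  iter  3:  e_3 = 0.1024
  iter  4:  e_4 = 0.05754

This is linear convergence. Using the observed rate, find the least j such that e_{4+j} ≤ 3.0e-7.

22

Rate ρ ≈ e_4/e_3 = 0.05754/0.1024 = 0.5619.
After j more steps, e_{4+j} ≈ 0.05754·ρ^j; need ρ^j ≤ 3.0e-7/0.05754 = 5.21376e-06.
j ≥ ln(5.21376e-06)/ln(0.5619) = -12.1642/-0.57643 = 21.103.
So 22 more iterations are needed.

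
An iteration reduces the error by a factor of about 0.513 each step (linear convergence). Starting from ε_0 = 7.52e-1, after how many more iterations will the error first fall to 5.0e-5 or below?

After k steps, ε_k ≈ 7.52e-1·0.513^k.
Need 0.513^k ≤ 5.0e-5/7.52e-1 = 6.64894e-05.
k ≥ ln(6.64894e-05)/ln(0.513) = -9.6185/-0.66748 = 14.410.
Smallest integer k = 15.

15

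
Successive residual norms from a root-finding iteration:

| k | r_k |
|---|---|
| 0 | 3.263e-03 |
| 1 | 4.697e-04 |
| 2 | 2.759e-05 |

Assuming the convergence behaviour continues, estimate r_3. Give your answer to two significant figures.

First estimate the order: p ≈ ln(r_2/r_1) / ln(r_1/r_0) = ln(2.759e-05/4.697e-04)/ln(4.697e-04/3.263e-03) = ln(0.0587396)/ln(0.143947) ≈ 1.4624.
Then r_3 ≈ r_2·(r_2/r_1)^p = 2.759e-05·(0.0587396)^1.4624 = 2.759e-05·0.0158374 ≈ 4.37e-07.

4.4e-7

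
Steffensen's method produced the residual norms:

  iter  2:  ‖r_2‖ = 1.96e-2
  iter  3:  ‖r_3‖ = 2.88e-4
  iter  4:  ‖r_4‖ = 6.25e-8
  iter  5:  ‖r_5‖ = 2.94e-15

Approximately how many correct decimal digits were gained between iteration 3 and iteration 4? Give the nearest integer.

4

Digits gained ≈ log₁₀(‖r_3‖/‖r_4‖) = log₁₀(2.88e-4/6.25e-8) = log₁₀(4608) ≈ 3.664.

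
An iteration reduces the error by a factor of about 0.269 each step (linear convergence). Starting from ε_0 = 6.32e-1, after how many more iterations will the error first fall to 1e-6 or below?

After k steps, ε_k ≈ 6.32e-1·0.269^k.
Need 0.269^k ≤ 1e-6/6.32e-1 = 1.58228e-06.
k ≥ ln(1.58228e-06)/ln(0.269) = -13.3566/-1.31304 = 10.172.
Smallest integer k = 11.

11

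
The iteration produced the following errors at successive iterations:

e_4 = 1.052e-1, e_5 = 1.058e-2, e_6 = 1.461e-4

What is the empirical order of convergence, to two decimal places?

1.86

p ≈ ln(e_6/e_5) / ln(e_5/e_4)
  = ln(1.461e-4/1.058e-2) / ln(1.058e-2/1.052e-1)
  = ln(0.0138091) / ln(0.10057)
  = -4.28243 / -2.29690 ≈ 1.86444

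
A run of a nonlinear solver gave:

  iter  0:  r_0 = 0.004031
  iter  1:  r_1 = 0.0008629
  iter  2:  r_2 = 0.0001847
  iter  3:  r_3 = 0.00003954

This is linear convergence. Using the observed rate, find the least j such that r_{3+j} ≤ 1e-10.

Rate ρ ≈ r_3/r_2 = 0.00003954/0.0001847 = 0.2141.
After j more steps, r_{3+j} ≈ 0.00003954·ρ^j; need ρ^j ≤ 1e-10/0.00003954 = 2.52908e-06.
j ≥ ln(2.52908e-06)/ln(0.2141) = -12.8877/-1.54131 = 8.362.
So 9 more iterations are needed.

9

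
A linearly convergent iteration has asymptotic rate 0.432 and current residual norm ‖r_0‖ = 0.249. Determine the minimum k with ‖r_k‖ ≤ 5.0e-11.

27

After k steps, ‖r_k‖ ≈ 0.249·0.432^k.
Need 0.432^k ≤ 5.0e-11/0.249 = 2.00803e-10.
k ≥ ln(2.00803e-10)/ln(0.432) = -22.3287/-0.83933 = 26.603.
Smallest integer k = 27.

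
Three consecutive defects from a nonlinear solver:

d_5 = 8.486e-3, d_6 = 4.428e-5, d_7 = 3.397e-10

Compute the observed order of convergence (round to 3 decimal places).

p ≈ ln(d_7/d_6) / ln(d_6/d_5)
  = ln(3.397e-10/4.428e-5) / ln(4.428e-5/8.486e-3)
  = ln(7.67164e-06) / ln(0.00521801)
  = -11.777980 / -5.255639 ≈ 2.241018

2.241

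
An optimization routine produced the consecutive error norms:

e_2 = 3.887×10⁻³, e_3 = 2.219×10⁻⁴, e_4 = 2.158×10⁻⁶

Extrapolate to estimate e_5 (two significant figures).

First estimate the order: p ≈ ln(e_4/e_3) / ln(e_3/e_2) = ln(2.158×10⁻⁶/2.219×10⁻⁴)/ln(2.219×10⁻⁴/3.887×10⁻³) = ln(0.0097251)/ln(0.0570877) ≈ 1.6182.
Then e_5 ≈ e_4·(e_4/e_3)^p = 2.158×10⁻⁶·(0.0097251)^1.6182 = 2.158×10⁻⁶·0.000554639 ≈ 1.197e-09.

1.2e-9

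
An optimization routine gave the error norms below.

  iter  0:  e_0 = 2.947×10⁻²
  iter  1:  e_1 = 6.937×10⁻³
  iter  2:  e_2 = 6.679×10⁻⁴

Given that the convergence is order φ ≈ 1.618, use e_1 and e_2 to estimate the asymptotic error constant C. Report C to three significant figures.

C ≈ e_2 / e_1^1.618
  = 6.679×10⁻⁴ / (6.937×10⁻³)^1.618
  = 6.679×10⁻⁴ / 0.000321378 ≈ 2.0782

2.08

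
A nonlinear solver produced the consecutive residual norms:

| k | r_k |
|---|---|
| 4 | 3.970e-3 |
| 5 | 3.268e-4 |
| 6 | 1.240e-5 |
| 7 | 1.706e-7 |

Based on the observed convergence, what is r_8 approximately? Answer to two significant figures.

6.2e-10

First estimate the order: p ≈ ln(r_7/r_6) / ln(r_6/r_5) = ln(1.706e-7/1.240e-5)/ln(1.240e-5/3.268e-4) = ln(0.0137581)/ln(0.0379437) ≈ 1.3101.
Then r_8 ≈ r_7·(r_7/r_6)^p = 1.706e-7·(0.0137581)^1.3101 = 1.706e-7·0.00364188 ≈ 6.213e-10.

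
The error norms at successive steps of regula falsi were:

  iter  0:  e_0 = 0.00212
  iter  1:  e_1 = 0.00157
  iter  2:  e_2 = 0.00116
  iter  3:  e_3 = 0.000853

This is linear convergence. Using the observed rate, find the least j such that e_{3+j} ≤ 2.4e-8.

35

Rate ρ ≈ e_3/e_2 = 0.000853/0.00116 = 0.7353.
After j more steps, e_{3+j} ≈ 0.000853·ρ^j; need ρ^j ≤ 2.4e-8/0.000853 = 2.8136e-05.
j ≥ ln(2.8136e-05)/ln(0.7353) = -10.4785/-0.30748 = 34.079.
So 35 more iterations are needed.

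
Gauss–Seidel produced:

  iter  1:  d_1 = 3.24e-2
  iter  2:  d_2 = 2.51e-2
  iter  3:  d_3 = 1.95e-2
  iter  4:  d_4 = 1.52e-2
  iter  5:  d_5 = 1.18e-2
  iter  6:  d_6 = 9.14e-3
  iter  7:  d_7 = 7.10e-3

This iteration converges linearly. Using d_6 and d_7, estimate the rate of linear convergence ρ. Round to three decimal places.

0.777

ρ ≈ d_7/d_6 = 7.10e-3/9.14e-3 = 0.77681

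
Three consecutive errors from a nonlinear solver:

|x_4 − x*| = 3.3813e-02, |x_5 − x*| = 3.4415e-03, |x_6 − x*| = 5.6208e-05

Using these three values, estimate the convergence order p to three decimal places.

p ≈ ln(|x_6 − x*|/|x_5 − x*|) / ln(|x_5 − x*|/|x_4 − x*|)
  = ln(5.6208e-05/3.4415e-03) / ln(3.4415e-03/3.3813e-02)
  = ln(0.0163324) / ln(0.10178)
  = -4.114604 / -2.284942 ≈ 1.800748

1.801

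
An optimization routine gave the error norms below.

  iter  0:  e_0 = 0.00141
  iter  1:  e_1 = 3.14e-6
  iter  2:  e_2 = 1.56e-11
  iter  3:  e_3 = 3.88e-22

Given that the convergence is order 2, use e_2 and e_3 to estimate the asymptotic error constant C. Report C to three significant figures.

1.59

C ≈ e_3 / e_2^2
  = 3.88e-22 / (1.56e-11)^2
  = 3.88e-22 / 2.4336e-22 ≈ 1.5943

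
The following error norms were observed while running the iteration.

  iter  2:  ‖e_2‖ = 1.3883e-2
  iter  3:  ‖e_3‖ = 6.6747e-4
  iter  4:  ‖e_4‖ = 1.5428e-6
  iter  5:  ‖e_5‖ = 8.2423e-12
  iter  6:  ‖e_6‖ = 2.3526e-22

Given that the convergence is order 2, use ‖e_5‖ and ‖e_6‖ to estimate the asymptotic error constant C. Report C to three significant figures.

3.46

C ≈ ‖e_6‖ / ‖e_5‖^2
  = 2.3526e-22 / (8.2423e-12)^2
  = 2.3526e-22 / 6.79355e-23 ≈ 3.463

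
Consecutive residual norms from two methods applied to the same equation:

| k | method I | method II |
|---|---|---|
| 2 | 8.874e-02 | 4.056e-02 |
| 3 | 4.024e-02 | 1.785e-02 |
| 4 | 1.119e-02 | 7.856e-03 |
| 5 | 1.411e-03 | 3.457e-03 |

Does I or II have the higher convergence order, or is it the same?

Method I: p ≈ ln(1.411e-03/1.119e-02)/ln(1.119e-02/4.024e-02) ≈ 1.62.
Method II: p ≈ ln(3.457e-03/7.856e-03)/ln(7.856e-03/1.785e-02) ≈ 1.00.
Method I has the higher order (≈1.6 vs ≈1.0).

I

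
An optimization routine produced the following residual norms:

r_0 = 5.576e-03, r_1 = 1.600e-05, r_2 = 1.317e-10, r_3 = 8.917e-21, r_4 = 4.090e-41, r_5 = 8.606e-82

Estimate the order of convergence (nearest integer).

Consecutive ratios: r_5/r_4 = 8.606e-82/4.090e-41 = 2.10416e-41, r_4/r_3 = 4.090e-41/8.917e-21 = 4.58674e-21.
p ≈ ln(2.10416e-41)/ln(4.58674e-21) = -93.6621/-46.8311 ≈ 2.00.
So the convergence is quadratic (order 2).

2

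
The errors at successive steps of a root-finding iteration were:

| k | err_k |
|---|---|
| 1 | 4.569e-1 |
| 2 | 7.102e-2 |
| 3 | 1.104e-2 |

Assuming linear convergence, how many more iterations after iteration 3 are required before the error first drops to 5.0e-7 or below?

6

Rate ρ ≈ err_3/err_2 = 1.104e-2/7.102e-2 = 0.1554.
After j more steps, err_{3+j} ≈ 1.104e-2·ρ^j; need ρ^j ≤ 5.0e-7/1.104e-2 = 4.52899e-05.
j ≥ ln(4.52899e-05)/ln(0.1554) = -10.0024/-1.86175 = 5.373.
So 6 more iterations are needed.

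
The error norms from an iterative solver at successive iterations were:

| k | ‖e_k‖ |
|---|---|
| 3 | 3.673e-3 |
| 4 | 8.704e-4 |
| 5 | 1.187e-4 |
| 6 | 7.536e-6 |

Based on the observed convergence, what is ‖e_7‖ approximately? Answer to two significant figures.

First estimate the order: p ≈ ln(‖e_6‖/‖e_5‖) / ln(‖e_5‖/‖e_4‖) = ln(7.536e-6/1.187e-4)/ln(1.187e-4/8.704e-4) = ln(0.0634878)/ln(0.136374) ≈ 1.3837.
Then ‖e_7‖ ≈ ‖e_6‖·(‖e_6‖/‖e_5‖)^p = 7.536e-6·(0.0634878)^1.3837 = 7.536e-6·0.0220436 ≈ 1.661e-07.

1.7e-7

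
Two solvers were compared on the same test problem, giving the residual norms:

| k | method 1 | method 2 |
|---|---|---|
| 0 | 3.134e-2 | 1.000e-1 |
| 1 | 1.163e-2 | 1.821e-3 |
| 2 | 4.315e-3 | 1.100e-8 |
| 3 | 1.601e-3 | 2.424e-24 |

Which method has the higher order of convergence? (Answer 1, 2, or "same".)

Method 1: p ≈ ln(1.601e-3/4.315e-3)/ln(4.315e-3/1.163e-2) ≈ 1.00.
Method 2: p ≈ ln(2.424e-24/1.100e-8)/ln(1.100e-8/1.821e-3) ≈ 3.00.
Method 2 has the higher order (≈3.0 vs ≈1.0).

2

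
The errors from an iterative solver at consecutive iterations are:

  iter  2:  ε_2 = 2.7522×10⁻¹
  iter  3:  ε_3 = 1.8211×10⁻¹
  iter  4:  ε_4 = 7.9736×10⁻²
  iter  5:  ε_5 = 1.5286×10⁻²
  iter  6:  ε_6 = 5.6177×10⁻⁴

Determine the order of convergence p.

Consecutive ratios: ε_6/ε_5 = 5.6177×10⁻⁴/1.5286×10⁻² = 0.0367506, ε_5/ε_4 = 1.5286×10⁻²/7.9736×10⁻² = 0.191708.
p ≈ ln(0.0367506)/ln(0.191708) = -3.3036/-1.6518 ≈ 2.00.
So the convergence is quadratic (order 2).

2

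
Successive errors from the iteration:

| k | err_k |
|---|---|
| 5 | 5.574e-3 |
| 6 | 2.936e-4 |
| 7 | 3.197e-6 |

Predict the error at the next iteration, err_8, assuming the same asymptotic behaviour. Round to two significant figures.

3.1e-9

First estimate the order: p ≈ ln(err_7/err_6) / ln(err_6/err_5) = ln(3.197e-6/2.936e-4)/ln(2.936e-4/5.574e-3) = ln(0.010889)/ln(0.0526731) ≈ 1.5355.
Then err_8 ≈ err_7·(err_7/err_6)^p = 3.197e-6·(0.010889)^1.5355 = 3.197e-6·0.000967821 ≈ 3.094e-09.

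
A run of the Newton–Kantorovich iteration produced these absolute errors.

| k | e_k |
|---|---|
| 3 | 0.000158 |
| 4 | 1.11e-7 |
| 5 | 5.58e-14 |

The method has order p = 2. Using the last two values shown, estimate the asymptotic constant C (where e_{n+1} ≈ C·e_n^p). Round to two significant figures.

C ≈ e_5 / e_4^2
  = 5.58e-14 / (1.11e-7)^2
  = 5.58e-14 / 1.2321e-14 ≈ 4.5289

4.5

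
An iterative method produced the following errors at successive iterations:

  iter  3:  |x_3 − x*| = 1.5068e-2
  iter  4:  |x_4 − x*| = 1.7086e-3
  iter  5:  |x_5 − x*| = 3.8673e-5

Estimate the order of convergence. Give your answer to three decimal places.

p ≈ ln(|x_5 − x*|/|x_4 − x*|) / ln(|x_4 − x*|/|x_3 − x*|)
  = ln(3.8673e-5/1.7086e-3) / ln(1.7086e-3/1.5068e-2)
  = ln(0.0226343) / ln(0.113393)
  = -3.788289 / -2.176896 ≈ 1.740225

1.740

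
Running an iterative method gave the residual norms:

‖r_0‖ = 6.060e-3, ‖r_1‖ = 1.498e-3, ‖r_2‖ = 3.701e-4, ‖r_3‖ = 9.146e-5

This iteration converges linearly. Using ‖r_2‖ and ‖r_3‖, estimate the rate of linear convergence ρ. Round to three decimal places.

ρ ≈ ‖r_3‖/‖r_2‖ = 9.146e-5/3.701e-4 = 0.24712

0.247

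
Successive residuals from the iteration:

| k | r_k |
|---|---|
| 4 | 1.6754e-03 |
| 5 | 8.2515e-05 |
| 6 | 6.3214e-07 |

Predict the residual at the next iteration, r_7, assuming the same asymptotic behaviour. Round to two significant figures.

First estimate the order: p ≈ ln(r_6/r_5) / ln(r_5/r_4) = ln(6.3214e-07/8.2515e-05)/ln(8.2515e-05/1.6754e-03) = ln(0.00766091)/ln(0.0492509) ≈ 1.6180.
Then r_7 ≈ r_6·(r_6/r_5)^p = 6.3214e-07·(0.00766091)^1.6180 = 6.3214e-07·0.000377368 ≈ 2.385e-10.

2.4e-10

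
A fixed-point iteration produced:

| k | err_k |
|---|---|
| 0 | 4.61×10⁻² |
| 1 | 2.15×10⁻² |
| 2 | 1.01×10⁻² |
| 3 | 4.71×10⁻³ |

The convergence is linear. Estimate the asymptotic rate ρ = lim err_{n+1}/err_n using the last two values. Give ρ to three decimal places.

ρ ≈ err_3/err_2 = 4.71×10⁻³/1.01×10⁻² = 0.46634

0.466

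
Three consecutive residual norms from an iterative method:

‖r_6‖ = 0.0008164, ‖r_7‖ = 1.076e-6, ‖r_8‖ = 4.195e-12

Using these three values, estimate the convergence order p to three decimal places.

1.878

p ≈ ln(‖r_8‖/‖r_7‖) / ln(‖r_7‖/‖r_6‖)
  = ln(4.195e-12/1.076e-6) / ln(1.076e-6/0.0008164)
  = ln(3.8987e-06) / ln(0.00131798)
  = -12.454867 / -6.631655 ≈ 1.878093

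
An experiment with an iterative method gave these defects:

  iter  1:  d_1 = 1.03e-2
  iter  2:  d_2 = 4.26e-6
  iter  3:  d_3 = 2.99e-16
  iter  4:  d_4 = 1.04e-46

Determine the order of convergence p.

Consecutive ratios: d_4/d_3 = 1.04e-46/2.99e-16 = 3.47826e-31, d_3/d_2 = 2.99e-16/4.26e-6 = 7.01878e-11.
p ≈ ln(3.47826e-31)/ln(7.01878e-11) = -70.1336/-23.3798 ≈ 3.00.
So the convergence is cubic (order 3).

3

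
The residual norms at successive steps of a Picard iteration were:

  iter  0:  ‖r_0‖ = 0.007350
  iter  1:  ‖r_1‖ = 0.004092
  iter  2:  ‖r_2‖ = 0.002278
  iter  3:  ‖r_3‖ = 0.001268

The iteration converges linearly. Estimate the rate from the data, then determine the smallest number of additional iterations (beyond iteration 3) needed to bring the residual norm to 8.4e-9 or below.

Rate ρ ≈ ‖r_3‖/‖r_2‖ = 0.001268/0.002278 = 0.5566.
After j more steps, ‖r_{3+j}‖ ≈ 0.001268·ρ^j; need ρ^j ≤ 8.4e-9/0.001268 = 6.62461e-06.
j ≥ ln(6.62461e-06)/ln(0.5566) = -11.9247/-0.58591 = 20.352.
So 21 more iterations are needed.

21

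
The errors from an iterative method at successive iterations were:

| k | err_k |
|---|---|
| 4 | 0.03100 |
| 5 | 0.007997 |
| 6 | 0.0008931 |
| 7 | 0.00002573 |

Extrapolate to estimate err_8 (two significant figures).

First estimate the order: p ≈ ln(err_7/err_6) / ln(err_6/err_5) = ln(0.00002573/0.0008931)/ln(0.0008931/0.007997) = ln(0.0288098)/ln(0.111679) ≈ 1.6181.
Then err_8 ≈ err_7·(err_7/err_6)^p = 0.00002573·(0.0288098)^1.6181 = 0.00002573·0.00321649 ≈ 8.276e-08.

8.3e-8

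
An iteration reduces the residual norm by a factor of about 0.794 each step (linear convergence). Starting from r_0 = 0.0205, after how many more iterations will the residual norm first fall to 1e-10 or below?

83

After k steps, r_k ≈ 0.0205·0.794^k.
Need 0.794^k ≤ 1e-10/0.0205 = 4.87805e-09.
k ≥ ln(4.87805e-09)/ln(0.794) = -19.1385/-0.23067 = 82.969.
Smallest integer k = 83.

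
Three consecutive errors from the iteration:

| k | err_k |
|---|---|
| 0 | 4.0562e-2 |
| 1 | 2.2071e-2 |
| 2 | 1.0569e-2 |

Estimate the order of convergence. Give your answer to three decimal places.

p ≈ ln(err_2/err_1) / ln(err_1/err_0)
  = ln(1.0569e-2/2.2071e-2) / ln(2.2071e-2/4.0562e-2)
  = ln(0.478864) / ln(0.54413)
  = -0.736339 / -0.608567 ≈ 1.209956

1.210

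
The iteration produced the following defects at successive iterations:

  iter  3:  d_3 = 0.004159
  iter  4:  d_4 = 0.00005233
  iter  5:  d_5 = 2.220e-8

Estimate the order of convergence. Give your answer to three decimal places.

p ≈ ln(d_5/d_4) / ln(d_4/d_3)
  = ln(2.220e-8/0.00005233) / ln(0.00005233/0.004159)
  = ln(0.000424231) / ln(0.0125824)
  = -7.765232 / -4.375456 ≈ 1.774725

1.775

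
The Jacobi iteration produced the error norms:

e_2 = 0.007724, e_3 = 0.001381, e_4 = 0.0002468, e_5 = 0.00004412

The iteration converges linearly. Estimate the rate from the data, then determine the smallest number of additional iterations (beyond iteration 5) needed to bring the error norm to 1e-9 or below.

7

Rate ρ ≈ e_5/e_4 = 0.00004412/0.0002468 = 0.1788.
After j more steps, e_{5+j} ≈ 0.00004412·ρ^j; need ρ^j ≤ 1e-9/0.00004412 = 2.26655e-05.
j ≥ ln(2.26655e-05)/ln(0.1788) = -10.6947/-1.72149 = 6.212.
So 7 more iterations are needed.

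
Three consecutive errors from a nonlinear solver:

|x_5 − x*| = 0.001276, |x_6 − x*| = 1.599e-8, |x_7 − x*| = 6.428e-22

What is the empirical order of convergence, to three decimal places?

p ≈ ln(|x_7 − x*|/|x_6 − x*|) / ln(|x_6 − x*|/|x_5 − x*|)
  = ln(6.428e-22/1.599e-8) / ln(1.599e-8/0.001276)
  = ln(4.02001e-14) / ln(1.25313e-05)
  = -30.844907 / -11.287281 ≈ 2.732714

2.733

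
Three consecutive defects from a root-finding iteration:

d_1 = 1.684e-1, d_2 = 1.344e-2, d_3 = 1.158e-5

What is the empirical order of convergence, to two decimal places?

2.79

p ≈ ln(d_3/d_2) / ln(d_2/d_1)
  = ln(1.158e-5/1.344e-2) / ln(1.344e-2/1.684e-1)
  = ln(0.000861607) / ln(0.07981)
  = -7.05671 / -2.52811 ≈ 2.79130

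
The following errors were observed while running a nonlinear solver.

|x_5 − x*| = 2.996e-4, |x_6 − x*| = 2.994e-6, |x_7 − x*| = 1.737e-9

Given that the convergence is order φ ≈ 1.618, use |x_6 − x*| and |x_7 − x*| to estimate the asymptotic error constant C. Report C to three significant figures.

C ≈ |x_7 − x*| / |x_6 − x*|^1.618
  = 1.737e-9 / (2.994e-6)^1.618
  = 1.737e-9 / 1.15498e-09 ≈ 1.5039

1.50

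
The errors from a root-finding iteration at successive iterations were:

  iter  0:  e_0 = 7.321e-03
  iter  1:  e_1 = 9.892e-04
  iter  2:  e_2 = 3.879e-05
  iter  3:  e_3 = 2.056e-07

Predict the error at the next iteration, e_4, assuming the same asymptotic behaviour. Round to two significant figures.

4.3e-11

First estimate the order: p ≈ ln(e_3/e_2) / ln(e_2/e_1) = ln(2.056e-07/3.879e-05)/ln(3.879e-05/9.892e-04) = ln(0.00530034)/ln(0.0392135) ≈ 1.6179.
Then e_4 ≈ e_3·(e_3/e_2)^p = 2.056e-07·(0.00530034)^1.6179 = 2.056e-07·0.000208042 ≈ 4.277e-11.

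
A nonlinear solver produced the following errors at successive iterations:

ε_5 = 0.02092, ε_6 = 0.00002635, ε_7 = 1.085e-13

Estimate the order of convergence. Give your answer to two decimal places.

2.89

p ≈ ln(ε_7/ε_6) / ln(ε_6/ε_5)
  = ln(1.085e-13/0.00002635) / ln(0.00002635/0.02092)
  = ln(4.11765e-09) / ln(0.00125956)
  = -19.30798 / -6.67699 ≈ 2.89172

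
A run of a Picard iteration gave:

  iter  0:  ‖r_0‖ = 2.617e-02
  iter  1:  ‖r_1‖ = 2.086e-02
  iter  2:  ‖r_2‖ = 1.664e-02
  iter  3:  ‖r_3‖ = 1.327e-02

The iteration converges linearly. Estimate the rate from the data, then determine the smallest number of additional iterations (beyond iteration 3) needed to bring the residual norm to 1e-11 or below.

93

Rate ρ ≈ ‖r_3‖/‖r_2‖ = 1.327e-02/1.664e-02 = 0.7975.
After j more steps, ‖r_{3+j}‖ ≈ 1.327e-02·ρ^j; need ρ^j ≤ 1e-11/1.327e-02 = 7.5358e-10.
j ≥ ln(7.5358e-10)/ln(0.7975) = -21.0062/-0.22627 = 92.837.
So 93 more iterations are needed.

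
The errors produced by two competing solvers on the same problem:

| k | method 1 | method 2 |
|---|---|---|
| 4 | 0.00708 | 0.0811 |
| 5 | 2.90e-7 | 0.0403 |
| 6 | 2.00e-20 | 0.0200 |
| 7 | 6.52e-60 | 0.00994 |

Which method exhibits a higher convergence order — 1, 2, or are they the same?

1

Method 1: p ≈ ln(6.52e-60/2.00e-20)/ln(2.00e-20/2.90e-7) ≈ 3.00.
Method 2: p ≈ ln(0.00994/0.0200)/ln(0.0200/0.0403) ≈ 1.00.
Method 1 has the higher order (≈3.0 vs ≈1.0).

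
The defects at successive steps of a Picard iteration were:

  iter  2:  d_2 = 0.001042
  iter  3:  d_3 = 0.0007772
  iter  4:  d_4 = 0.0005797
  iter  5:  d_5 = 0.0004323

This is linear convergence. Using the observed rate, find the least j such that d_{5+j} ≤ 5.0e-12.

Rate ρ ≈ d_5/d_4 = 0.0004323/0.0005797 = 0.7457.
After j more steps, d_{5+j} ≈ 0.0004323·ρ^j; need ρ^j ≤ 5.0e-12/0.0004323 = 1.1566e-08.
j ≥ ln(1.1566e-08)/ln(0.7457) = -18.2752/-0.29343 = 62.281.
So 63 more iterations are needed.

63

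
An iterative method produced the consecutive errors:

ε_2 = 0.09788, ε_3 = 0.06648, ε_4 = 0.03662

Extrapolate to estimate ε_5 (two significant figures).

First estimate the order: p ≈ ln(ε_4/ε_3) / ln(ε_3/ε_2) = ln(0.03662/0.06648)/ln(0.06648/0.09788) = ln(0.550842)/ln(0.679199) ≈ 1.5415.
Then ε_5 ≈ ε_4·(ε_4/ε_3)^p = 0.03662·(0.550842)^1.5415 = 0.03662·0.398835 ≈ 0.01461.

1.5e-2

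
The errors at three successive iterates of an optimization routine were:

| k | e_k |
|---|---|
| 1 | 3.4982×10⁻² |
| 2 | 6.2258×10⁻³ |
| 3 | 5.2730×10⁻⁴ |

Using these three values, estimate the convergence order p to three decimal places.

1.430

p ≈ ln(e_3/e_2) / ln(e_2/e_1)
  = ln(5.2730×10⁻⁴/6.2258×10⁻³) / ln(6.2258×10⁻³/3.4982×10⁻²)
  = ln(0.0846959) / ln(0.177972)
  = -2.468688 / -1.726129 ≈ 1.430187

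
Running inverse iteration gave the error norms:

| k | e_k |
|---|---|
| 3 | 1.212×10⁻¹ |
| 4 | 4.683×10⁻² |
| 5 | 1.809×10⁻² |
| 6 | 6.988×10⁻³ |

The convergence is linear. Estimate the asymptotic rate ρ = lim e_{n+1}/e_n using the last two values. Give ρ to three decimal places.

ρ ≈ e_6/e_5 = 6.988×10⁻³/1.809×10⁻² = 0.38629

0.386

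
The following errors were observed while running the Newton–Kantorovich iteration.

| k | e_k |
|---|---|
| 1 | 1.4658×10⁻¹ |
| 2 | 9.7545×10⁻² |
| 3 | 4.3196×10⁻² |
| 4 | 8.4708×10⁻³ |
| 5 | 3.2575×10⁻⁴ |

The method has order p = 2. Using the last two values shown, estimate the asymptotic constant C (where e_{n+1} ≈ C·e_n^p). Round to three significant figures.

C ≈ e_5 / e_4^2
  = 3.2575×10⁻⁴ / (8.4708×10⁻³)^2
  = 3.2575×10⁻⁴ / 7.17545e-05 ≈ 4.5398

4.54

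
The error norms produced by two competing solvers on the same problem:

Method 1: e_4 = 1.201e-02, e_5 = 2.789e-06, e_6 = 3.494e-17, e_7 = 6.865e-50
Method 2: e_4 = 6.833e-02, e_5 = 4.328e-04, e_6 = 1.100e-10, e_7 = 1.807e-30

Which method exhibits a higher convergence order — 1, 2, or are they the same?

Method 1: p ≈ ln(6.865e-50/3.494e-17)/ln(3.494e-17/2.789e-06) ≈ 3.00.
Method 2: p ≈ ln(1.807e-30/1.100e-10)/ln(1.100e-10/4.328e-04) ≈ 3.00.
Both orders ≈ 3.0 — effectively the same.

same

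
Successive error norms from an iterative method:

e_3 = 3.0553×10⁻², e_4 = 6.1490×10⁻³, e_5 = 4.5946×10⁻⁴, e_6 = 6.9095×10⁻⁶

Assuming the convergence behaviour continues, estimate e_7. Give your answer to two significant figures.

7.8e-9

First estimate the order: p ≈ ln(e_6/e_5) / ln(e_5/e_4) = ln(6.9095×10⁻⁶/4.5946×10⁻⁴)/ln(4.5946×10⁻⁴/6.1490×10⁻³) = ln(0.0150383)/ln(0.0747211) ≈ 1.6180.
Then e_7 ≈ e_6·(e_6/e_5)^p = 6.9095×10⁻⁶·(0.0150383)^1.6180 = 6.9095×10⁻⁶·0.00112385 ≈ 7.765e-09.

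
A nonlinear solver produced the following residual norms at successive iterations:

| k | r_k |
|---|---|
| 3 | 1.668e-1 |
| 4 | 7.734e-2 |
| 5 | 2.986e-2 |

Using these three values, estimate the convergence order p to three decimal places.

1.238

p ≈ ln(r_5/r_4) / ln(r_4/r_3)
  = ln(2.986e-2/7.734e-2) / ln(7.734e-2/1.668e-1)
  = ln(0.386087) / ln(0.463669)
  = -0.951693 / -0.768584 ≈ 1.238242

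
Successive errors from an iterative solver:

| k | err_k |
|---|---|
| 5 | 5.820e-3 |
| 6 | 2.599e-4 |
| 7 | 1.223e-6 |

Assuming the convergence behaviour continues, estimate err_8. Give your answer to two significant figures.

First estimate the order: p ≈ ln(err_7/err_6) / ln(err_6/err_5) = ln(1.223e-6/2.599e-4)/ln(2.599e-4/5.820e-3) = ln(0.00470566)/ln(0.0446564) ≈ 1.7238.
Then err_8 ≈ err_7·(err_7/err_6)^p = 1.223e-6·(0.00470566)^1.7238 = 1.223e-6·9.72889e-05 ≈ 1.19e-10.

1.2e-10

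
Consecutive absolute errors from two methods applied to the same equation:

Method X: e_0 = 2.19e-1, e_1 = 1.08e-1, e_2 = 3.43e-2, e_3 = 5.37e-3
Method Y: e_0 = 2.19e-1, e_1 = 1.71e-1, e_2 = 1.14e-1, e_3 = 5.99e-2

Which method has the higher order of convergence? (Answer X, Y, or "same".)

same

Method X: p ≈ ln(5.37e-3/3.43e-2)/ln(3.43e-2/1.08e-1) ≈ 1.62.
Method Y: p ≈ ln(5.99e-2/1.14e-1)/ln(1.14e-1/1.71e-1) ≈ 1.59.
Both orders ≈ 1.6 — effectively the same.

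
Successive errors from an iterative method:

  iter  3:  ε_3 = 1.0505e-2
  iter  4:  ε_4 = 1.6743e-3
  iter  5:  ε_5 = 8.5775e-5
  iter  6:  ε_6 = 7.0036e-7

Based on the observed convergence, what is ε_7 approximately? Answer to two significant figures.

2.9e-10

First estimate the order: p ≈ ln(ε_6/ε_5) / ln(ε_5/ε_4) = ln(7.0036e-7/8.5775e-5)/ln(8.5775e-5/1.6743e-3) = ln(0.00816508)/ln(0.0512304) ≈ 1.6180.
Then ε_7 ≈ ε_6·(ε_6/ε_5)^p = 7.0036e-7·(0.00816508)^1.6180 = 7.0036e-7·0.000418362 ≈ 2.93e-10.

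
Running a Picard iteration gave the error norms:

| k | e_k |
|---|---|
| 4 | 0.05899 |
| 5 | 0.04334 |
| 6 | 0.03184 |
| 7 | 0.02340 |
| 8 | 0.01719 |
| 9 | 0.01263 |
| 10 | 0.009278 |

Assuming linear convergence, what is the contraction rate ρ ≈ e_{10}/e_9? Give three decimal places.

ρ ≈ e_{10}/e_9 = 0.009278/0.01263 = 0.73460

0.735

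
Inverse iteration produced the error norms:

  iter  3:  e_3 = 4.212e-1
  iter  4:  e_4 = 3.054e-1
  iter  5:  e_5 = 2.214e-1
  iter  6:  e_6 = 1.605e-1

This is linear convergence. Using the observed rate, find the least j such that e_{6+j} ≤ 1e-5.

31

Rate ρ ≈ e_6/e_5 = 1.605e-1/2.214e-1 = 0.7249.
After j more steps, e_{6+j} ≈ 1.605e-1·ρ^j; need ρ^j ≤ 1e-5/1.605e-1 = 6.23053e-05.
j ≥ ln(6.23053e-05)/ln(0.7249) = -9.6835/-0.32172 = 30.099.
So 31 more iterations are needed.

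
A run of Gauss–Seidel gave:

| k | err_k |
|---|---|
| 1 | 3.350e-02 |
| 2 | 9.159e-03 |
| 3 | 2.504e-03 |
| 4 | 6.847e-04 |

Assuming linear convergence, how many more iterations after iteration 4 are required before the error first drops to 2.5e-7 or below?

Rate ρ ≈ err_4/err_3 = 6.847e-04/2.504e-03 = 0.2734.
After j more steps, err_{4+j} ≈ 6.847e-04·ρ^j; need ρ^j ≤ 2.5e-7/6.847e-04 = 0.000365123.
j ≥ ln(0.000365123)/ln(0.2734) = -7.9153/-1.29682 = 6.104.
So 7 more iterations are needed.

7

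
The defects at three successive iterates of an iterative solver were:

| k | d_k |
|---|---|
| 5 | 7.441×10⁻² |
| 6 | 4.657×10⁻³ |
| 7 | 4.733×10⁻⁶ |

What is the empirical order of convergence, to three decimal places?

2.487

p ≈ ln(d_7/d_6) / ln(d_6/d_5)
  = ln(4.733×10⁻⁶/4.657×10⁻³) / ln(4.657×10⁻³/7.441×10⁻²)
  = ln(0.00101632) / ln(0.0625857)
  = -6.891567 / -2.771218 ≈ 2.486837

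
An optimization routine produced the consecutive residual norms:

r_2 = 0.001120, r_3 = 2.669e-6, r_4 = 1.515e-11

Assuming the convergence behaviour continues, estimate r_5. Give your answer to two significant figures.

First estimate the order: p ≈ ln(r_4/r_3) / ln(r_3/r_2) = ln(1.515e-11/2.669e-6)/ln(2.669e-6/0.001120) = ln(5.67628e-06)/ln(0.00238304) ≈ 2.0001.
Then r_5 ≈ r_4·(r_4/r_3)^p = 1.515e-11·(5.67628e-06)^2.0001 = 1.515e-11·3.21813e-11 ≈ 4.875e-22.

4.9e-22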